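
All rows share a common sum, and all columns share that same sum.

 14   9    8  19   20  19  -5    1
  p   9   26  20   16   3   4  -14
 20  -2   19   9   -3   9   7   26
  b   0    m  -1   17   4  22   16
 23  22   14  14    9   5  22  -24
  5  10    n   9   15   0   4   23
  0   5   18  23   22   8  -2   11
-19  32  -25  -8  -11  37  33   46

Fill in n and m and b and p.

n = 19, m = 6, b = 21, p = 21

Rows 1 and 3 both sum to 85, so that's the common total.
The known cells in row 2 total 64, leaving 85 − 64 = 21 for the blank.
The known cells in column 1 total 64, leaving 85 − 64 = 21 for the blank.
The known cells in row 4 total 79, leaving 85 − 79 = 6 for the blank.
The known cells in row 6 total 66, leaving 85 − 66 = 19 for the blank.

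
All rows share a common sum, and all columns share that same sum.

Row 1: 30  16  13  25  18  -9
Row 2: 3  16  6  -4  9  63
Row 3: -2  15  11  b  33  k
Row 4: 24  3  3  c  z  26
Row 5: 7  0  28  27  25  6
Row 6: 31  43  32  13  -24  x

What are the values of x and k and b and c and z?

x = -2, k = 9, b = 27, c = 5, z = 32

Rows 1 and 2 both sum to 93, so that's the common total.
Row 6: 31 + 43 + 32 + 13 − 24 = 95, so its missing entry is 93 − 95 = -2.
Column 5: 18 + 9 + 33 + 25 − 24 = 61, so its missing entry is 93 − 61 = 32.
Row 4: 24 + 3 + 3 + 32 + 26 = 88, so its missing entry is 93 − 88 = 5.
Column 4: 25 − 4 + 5 + 27 + 13 = 66, so its missing entry is 93 − 66 = 27.
Row 3: -2 + 15 + 11 + 27 + 33 = 84, so its missing entry is 93 − 84 = 9.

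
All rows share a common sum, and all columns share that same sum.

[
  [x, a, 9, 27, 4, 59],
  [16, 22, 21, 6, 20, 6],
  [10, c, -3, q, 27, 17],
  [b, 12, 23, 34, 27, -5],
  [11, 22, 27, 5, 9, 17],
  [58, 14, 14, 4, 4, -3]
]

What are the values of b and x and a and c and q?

b = 0, x = -4, a = -4, c = 25, q = 15

Rows 2 and 5 both sum to 91, so that's the common total.
The known cells in row 4 total 91, leaving 91 − 91 = 0 for the blank.
The known cells in column 1 total 95, leaving 91 − 95 = -4 for the blank.
The known cells in row 1 total 95, leaving 91 − 95 = -4 for the blank.
The known cells in column 2 total 66, leaving 91 − 66 = 25 for the blank.
The known cells in row 3 total 76, leaving 91 − 76 = 15 for the blank.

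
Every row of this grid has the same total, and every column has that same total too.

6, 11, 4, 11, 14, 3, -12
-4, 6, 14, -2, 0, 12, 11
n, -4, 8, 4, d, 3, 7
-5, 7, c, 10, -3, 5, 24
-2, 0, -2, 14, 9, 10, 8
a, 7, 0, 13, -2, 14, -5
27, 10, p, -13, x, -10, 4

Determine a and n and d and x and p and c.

Rows 1 and 2 both sum to 37, so that's the common total.
The known cells in row 6 total 27, leaving 37 − 27 = 10 for the blank.
The known cells in column 1 total 32, leaving 37 − 32 = 5 for the blank.
The known cells in row 3 total 23, leaving 37 − 23 = 14 for the blank.
The known cells in column 5 total 32, leaving 37 − 32 = 5 for the blank.
The known cells in row 7 total 23, leaving 37 − 23 = 14 for the blank.
The known cells in row 4 total 38, leaving 37 − 38 = -1 for the blank.

a = 10, n = 5, d = 14, x = 5, p = 14, c = -1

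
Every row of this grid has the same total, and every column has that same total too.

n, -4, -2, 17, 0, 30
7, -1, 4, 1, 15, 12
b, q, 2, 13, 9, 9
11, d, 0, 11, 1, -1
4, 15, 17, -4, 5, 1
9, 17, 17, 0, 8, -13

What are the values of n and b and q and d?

n = -3, b = 10, q = -5, d = 16

Rows 2 and 5 both sum to 38, so that's the common total.
Row 4 has 11 + 0 + 11 + 1 − 1 = 22; the blank must be 38 − 22 = 16.
Column 2 has -4 − 1 + 16 + 15 + 17 = 43; the blank must be 38 − 43 = -5.
Row 3 has -5 + 2 + 13 + 9 + 9 = 28; the blank must be 38 − 28 = 10.
Row 1 has -4 − 2 + 17 + 0 + 30 = 41; the blank must be 38 − 41 = -3.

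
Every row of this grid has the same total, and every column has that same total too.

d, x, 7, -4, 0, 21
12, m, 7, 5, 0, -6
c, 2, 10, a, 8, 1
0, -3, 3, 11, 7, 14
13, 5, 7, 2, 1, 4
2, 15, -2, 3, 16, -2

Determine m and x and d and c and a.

m = 14, x = -1, d = 9, c = -4, a = 15

Rows 4 and 5 both sum to 32, so that's the common total.
Row 2 has 12 + 7 + 5 + 0 − 6 = 18; the blank must be 32 − 18 = 14.
Column 2 has 14 + 2 − 3 + 5 + 15 = 33; the blank must be 32 − 33 = -1.
Row 1 has -1 + 7 − 4 + 0 + 21 = 23; the blank must be 32 − 23 = 9.
Column 1 has 9 + 12 + 0 + 13 + 2 = 36; the blank must be 32 − 36 = -4.
Row 3 has -4 + 2 + 10 + 8 + 1 = 17; the blank must be 32 − 17 = 15.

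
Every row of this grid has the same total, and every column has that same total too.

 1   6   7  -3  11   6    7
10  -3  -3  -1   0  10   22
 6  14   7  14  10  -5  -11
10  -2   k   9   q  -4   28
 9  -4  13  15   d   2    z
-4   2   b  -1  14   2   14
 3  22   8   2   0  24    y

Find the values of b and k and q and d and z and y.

Rows 1 and 2 both sum to 35, so that's the common total.
The known cells in row 7 total 59, leaving 35 − 59 = -24 for the blank.
The known cells in column 7 total 36, leaving 35 − 36 = -1 for the blank.
The known cells in row 5 total 34, leaving 35 − 34 = 1 for the blank.
The known cells in column 5 total 36, leaving 35 − 36 = -1 for the blank.
The known cells in row 4 total 40, leaving 35 − 40 = -5 for the blank.
The known cells in row 6 total 27, leaving 35 − 27 = 8 for the blank.

b = 8, k = -5, q = -1, d = 1, z = -1, y = -24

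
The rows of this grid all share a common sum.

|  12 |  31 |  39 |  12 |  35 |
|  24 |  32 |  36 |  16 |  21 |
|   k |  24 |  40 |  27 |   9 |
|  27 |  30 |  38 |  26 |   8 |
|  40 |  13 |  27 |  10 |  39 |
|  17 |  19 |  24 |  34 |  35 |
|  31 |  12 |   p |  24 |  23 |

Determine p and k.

p = 39, k = 29

Row 1 sums to 129 and so does row 4; that's the common total.
In row 7 the known cells total 90, leaving 129 − 90 = 39.
In row 3 the known cells total 100, leaving 129 − 100 = 29.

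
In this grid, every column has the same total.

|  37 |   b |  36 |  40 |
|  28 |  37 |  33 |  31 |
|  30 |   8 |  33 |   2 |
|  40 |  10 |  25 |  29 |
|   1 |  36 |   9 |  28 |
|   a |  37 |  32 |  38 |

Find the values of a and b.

The complete columns each total 168.
Column 1 is missing 168 − 136 = 32 (since 37 + 28 + 30 + 40 + 1 = 136).
Column 2 is missing 168 − 128 = 40 (since 37 + 8 + 10 + 36 + 37 = 128).

a = 32, b = 40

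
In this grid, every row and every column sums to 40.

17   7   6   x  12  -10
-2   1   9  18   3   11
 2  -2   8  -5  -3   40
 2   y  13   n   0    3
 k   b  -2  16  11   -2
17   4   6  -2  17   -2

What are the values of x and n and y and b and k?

x = 8, n = 5, y = 17, b = 13, k = 4

Column 1: 17 − 2 + 2 + 2 + 17 = 36, so its missing entry is 40 − 36 = 4.
Row 1: 17 + 7 + 6 + 12 − 10 = 32, so its missing entry is 40 − 32 = 8.
Column 4: 8 + 18 − 5 + 16 − 2 = 35, so its missing entry is 40 − 35 = 5.
Row 4: 2 + 13 + 5 + 0 + 3 = 23, so its missing entry is 40 − 23 = 17.
Row 5: 4 − 2 + 16 + 11 − 2 = 27, so its missing entry is 40 − 27 = 13.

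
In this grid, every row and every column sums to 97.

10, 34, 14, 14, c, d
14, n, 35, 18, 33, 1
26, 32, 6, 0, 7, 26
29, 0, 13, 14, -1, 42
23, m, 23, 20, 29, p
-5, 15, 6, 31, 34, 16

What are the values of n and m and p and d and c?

The known cells in column 5 total 102, leaving 97 − 102 = -5 for the blank.
The known cells in row 2 total 101, leaving 97 − 101 = -4 for the blank.
The known cells in row 1 total 67, leaving 97 − 67 = 30 for the blank.
The known cells in column 6 total 115, leaving 97 − 115 = -18 for the blank.
The known cells in row 5 total 77, leaving 97 − 77 = 20 for the blank.

n = -4, m = 20, p = -18, d = 30, c = -5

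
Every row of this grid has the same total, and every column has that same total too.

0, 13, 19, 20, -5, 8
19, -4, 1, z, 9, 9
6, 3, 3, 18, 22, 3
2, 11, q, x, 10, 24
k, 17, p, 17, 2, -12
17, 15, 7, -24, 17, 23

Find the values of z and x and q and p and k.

z = 21, x = 3, q = 5, p = 20, k = 11

Rows 1 and 3 both sum to 55, so that's the common total.
Column 1: 0 + 19 + 6 + 2 + 17 = 44, so its missing entry is 55 − 44 = 11.
Row 5: 11 + 17 + 17 + 2 − 12 = 35, so its missing entry is 55 − 35 = 20.
Column 3: 19 + 1 + 3 + 20 + 7 = 50, so its missing entry is 55 − 50 = 5.
Row 4: 2 + 11 + 5 + 10 + 24 = 52, so its missing entry is 55 − 52 = 3.
Row 2: 19 − 4 + 1 + 9 + 9 = 34, so its missing entry is 55 − 34 = 21.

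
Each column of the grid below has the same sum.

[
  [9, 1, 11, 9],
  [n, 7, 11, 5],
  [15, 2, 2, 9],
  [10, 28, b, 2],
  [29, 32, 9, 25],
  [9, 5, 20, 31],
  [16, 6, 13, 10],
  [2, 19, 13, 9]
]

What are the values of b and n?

b = 21, n = 10

The complete columns each total 100.
Column 3 is missing 100 − 79 = 21 (since 11 + 11 + 2 + 9 + 20 + 13 + 13 = 79).
Column 1 is missing 100 − 90 = 10 (since 9 + 15 + 10 + 29 + 9 + 16 + 2 = 90).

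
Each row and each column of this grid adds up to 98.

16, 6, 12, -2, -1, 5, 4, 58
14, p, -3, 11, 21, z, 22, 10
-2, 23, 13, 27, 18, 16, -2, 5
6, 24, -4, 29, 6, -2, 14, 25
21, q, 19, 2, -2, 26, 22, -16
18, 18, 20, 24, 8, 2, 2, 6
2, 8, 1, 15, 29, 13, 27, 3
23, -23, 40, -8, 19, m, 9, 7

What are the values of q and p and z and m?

q = 26, p = 16, z = 7, m = 31

Row 5: 21 + 19 + 2 − 2 + 26 + 22 − 16 = 72, so its missing entry is 98 − 72 = 26.
Column 2: 6 + 23 + 24 + 26 + 18 + 8 − 23 = 82, so its missing entry is 98 − 82 = 16.
Row 8: 23 − 23 + 40 − 8 + 19 + 9 + 7 = 67, so its missing entry is 98 − 67 = 31.
Row 2: 14 + 16 − 3 + 11 + 21 + 22 + 10 = 91, so its missing entry is 98 − 91 = 7.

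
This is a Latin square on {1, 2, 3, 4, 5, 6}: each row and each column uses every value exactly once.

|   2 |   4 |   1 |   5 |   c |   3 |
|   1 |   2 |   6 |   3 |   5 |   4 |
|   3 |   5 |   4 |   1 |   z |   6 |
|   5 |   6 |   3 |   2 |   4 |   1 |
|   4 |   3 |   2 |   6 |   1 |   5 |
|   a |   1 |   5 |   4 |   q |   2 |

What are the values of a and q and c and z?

a = 6, q = 3, c = 6, z = 2

Cell (6,1): column 1 already has {1, 2, 3, 4, 5} → 6.
For row 6, column 5: row 6 already has {1, 2, 4, 5, 6}; that leaves 3.
For row 3, column 5: row 3 already has {1, 3, 4, 5, 6}; that leaves 2.
For row 1, column 5: row 1 already has {1, 2, 3, 4, 5}; that leaves 6.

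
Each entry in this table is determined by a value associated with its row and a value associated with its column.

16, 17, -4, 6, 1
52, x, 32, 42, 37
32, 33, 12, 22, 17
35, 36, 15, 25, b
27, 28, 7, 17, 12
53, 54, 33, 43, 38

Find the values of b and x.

b = 20, x = 53

The difference between any two rows is the same in every column — this is an addition table with the headers hidden.
Row 4 minus row 1 is 15 − (-4) = 19, so its entry in column 5 is 1 + 19 = 20.
Row 2 minus row 1 is 32 − (-4) = 36, so its entry in column 2 is 17 + 36 = 53.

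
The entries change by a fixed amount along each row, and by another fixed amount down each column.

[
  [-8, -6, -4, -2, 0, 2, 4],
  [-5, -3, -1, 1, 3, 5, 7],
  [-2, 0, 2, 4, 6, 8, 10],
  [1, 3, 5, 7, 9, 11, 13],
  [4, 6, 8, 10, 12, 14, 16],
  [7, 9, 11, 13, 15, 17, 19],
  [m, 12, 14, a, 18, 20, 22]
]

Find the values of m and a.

Along each row the entries change by 2 per step; down each column they change by 3.
Row 7: from 12 at column 2, stepping by 2 to column 1 gives 10.
Row 7: from 12 at column 2, stepping by 2 to column 4 gives 16.

m = 10, a = 16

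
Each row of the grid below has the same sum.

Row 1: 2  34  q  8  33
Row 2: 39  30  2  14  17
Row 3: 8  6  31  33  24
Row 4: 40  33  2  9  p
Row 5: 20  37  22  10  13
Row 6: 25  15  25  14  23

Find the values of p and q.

Row 2 sums to 102 and so does row 6; that's the common total.
In row 4 the known cells total 84, leaving 102 − 84 = 18.
In row 1 the known cells total 77, leaving 102 − 77 = 25.

p = 18, q = 25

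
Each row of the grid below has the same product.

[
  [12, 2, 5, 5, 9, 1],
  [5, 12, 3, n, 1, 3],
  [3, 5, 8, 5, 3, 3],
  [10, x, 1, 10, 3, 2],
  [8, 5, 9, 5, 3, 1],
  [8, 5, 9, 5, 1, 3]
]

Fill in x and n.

Rows 3 and 6 each multiply to 5400, so every row has product 5400.
Row 4: 10×1×10×3×2 = 600, so the missing entry is 5400 ÷ 600 = 9.
Row 2: 5×12×3×1×3 = 540, so the missing entry is 5400 ÷ 540 = 10.

x = 9, n = 10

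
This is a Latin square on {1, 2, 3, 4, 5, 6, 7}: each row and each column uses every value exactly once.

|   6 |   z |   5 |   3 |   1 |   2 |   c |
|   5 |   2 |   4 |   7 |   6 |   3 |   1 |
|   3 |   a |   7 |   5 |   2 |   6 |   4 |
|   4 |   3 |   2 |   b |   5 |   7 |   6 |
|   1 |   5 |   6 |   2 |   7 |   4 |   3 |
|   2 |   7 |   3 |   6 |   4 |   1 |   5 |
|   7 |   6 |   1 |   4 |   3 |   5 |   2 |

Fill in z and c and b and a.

z = 4, c = 7, b = 1, a = 1

At (row 4, col 4): row 4 already has {2, 3, 4, 5, 6, 7}, so the value is 1.
Cell (3,2): row 3 already has {2, 3, 4, 5, 6, 7} → 1.
For row 1, column 2: column 2 already has {1, 2, 3, 5, 6, 7}; that leaves 4.
Cell (1,7): row 1 already has {1, 2, 3, 4, 5, 6} → 7.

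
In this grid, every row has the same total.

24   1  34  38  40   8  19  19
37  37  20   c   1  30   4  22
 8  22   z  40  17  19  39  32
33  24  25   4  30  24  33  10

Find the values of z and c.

The complete rows each total 183.
Row 3 is missing 183 − 177 = 6 (since 8 + 22 + 40 + 17 + 19 + 39 + 32 = 177).
Row 2 is missing 183 − 151 = 32 (since 37 + 37 + 20 + 1 + 30 + 4 + 22 = 151).

z = 6, c = 32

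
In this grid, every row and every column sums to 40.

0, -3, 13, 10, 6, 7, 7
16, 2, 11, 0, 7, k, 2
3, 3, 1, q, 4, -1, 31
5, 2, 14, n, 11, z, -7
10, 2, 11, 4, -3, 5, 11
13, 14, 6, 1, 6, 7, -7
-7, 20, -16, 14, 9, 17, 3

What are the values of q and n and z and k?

Row 3 has 3 + 3 + 1 + 4 − 1 + 31 = 41; the blank must be 40 − 41 = -1.
Column 4 has 10 + 0 − 1 + 4 + 1 + 14 = 28; the blank must be 40 − 28 = 12.
Row 4 has 5 + 2 + 14 + 12 + 11 − 7 = 37; the blank must be 40 − 37 = 3.
Row 2 has 16 + 2 + 11 + 0 + 7 + 2 = 38; the blank must be 40 − 38 = 2.

q = -1, n = 12, z = 3, k = 2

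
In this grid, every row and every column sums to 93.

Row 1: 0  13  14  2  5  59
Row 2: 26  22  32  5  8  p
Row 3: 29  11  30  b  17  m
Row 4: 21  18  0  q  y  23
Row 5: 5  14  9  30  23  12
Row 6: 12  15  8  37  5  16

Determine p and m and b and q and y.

p = 0, m = -17, b = 23, q = -4, y = 35

Column 5 has 5 + 8 + 17 + 23 + 5 = 58; the blank must be 93 − 58 = 35.
Row 2 has 26 + 22 + 32 + 5 + 8 = 93; the blank must be 93 − 93 = 0.
Row 4 has 21 + 18 + 0 + 35 + 23 = 97; the blank must be 93 − 97 = -4.
Column 4 has 2 + 5 − 4 + 30 + 37 = 70; the blank must be 93 − 70 = 23.
Row 3 has 29 + 11 + 30 + 23 + 17 = 110; the blank must be 93 − 110 = -17.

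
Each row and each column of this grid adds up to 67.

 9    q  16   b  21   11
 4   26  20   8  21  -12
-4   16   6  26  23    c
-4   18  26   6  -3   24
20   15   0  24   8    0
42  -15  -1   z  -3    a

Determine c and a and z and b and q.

c = 0, a = 44, z = 0, b = 3, q = 7

The known cells in column 2 total 60, leaving 67 − 60 = 7 for the blank.
The known cells in row 1 total 64, leaving 67 − 64 = 3 for the blank.
The known cells in column 4 total 67, leaving 67 − 67 = 0 for the blank.
The known cells in row 6 total 23, leaving 67 − 23 = 44 for the blank.
The known cells in row 3 total 67, leaving 67 − 67 = 0 for the blank.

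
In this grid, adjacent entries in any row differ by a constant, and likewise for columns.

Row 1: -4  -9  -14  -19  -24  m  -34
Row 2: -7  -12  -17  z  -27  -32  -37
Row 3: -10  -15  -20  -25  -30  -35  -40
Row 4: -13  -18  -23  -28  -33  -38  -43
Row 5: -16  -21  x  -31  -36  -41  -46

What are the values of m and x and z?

Along each row the entries change by -5 per step; down each column they change by -3.
Row 1: from -4 at column 1, stepping by -5 to column 6 gives -29.
Row 5: from -16 at column 1, stepping by -5 to column 3 gives -26.
Row 2: from -7 at column 1, stepping by -5 to column 4 gives -22.

m = -29, x = -26, z = -22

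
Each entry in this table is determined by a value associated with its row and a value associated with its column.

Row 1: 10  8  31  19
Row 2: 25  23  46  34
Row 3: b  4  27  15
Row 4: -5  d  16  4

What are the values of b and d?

b = 6, d = -7

The difference between any two rows is the same in every column — this is an addition table with the headers hidden.
Row 3 minus row 1 is 15 − 19 = -4, so its entry in column 1 is 10 + (-4) = 6.
Row 4 minus row 1 is 4 − 19 = -15, so its entry in column 2 is 8 + (-15) = -7.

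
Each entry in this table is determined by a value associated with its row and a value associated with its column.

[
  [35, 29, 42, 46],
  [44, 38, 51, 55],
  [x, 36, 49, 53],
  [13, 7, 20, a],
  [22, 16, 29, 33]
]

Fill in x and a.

x = 42, a = 24

The difference between any two rows is the same in every column — this is an addition table with the headers hidden.
Row 3 minus row 1 is 36 − 29 = 7, so its entry in column 1 is 35 + 7 = 42.
Row 4 minus row 1 is 7 − 29 = -22, so its entry in column 4 is 46 + (-22) = 24.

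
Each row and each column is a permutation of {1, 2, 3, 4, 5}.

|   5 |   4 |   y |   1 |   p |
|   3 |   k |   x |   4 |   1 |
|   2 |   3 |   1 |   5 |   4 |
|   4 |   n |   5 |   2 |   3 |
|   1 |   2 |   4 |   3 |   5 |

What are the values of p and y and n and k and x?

Cell (1,5): column 5 already has {1, 3, 4, 5} → 2.
At (row 4, col 2): row 4 already has {2, 3, 4, 5}, so the value is 1.
Cell (2,2): column 2 already has {1, 2, 3, 4} → 5.
For row 2, column 3: row 2 already has {1, 3, 4, 5}; that leaves 2.
Cell (1,3): row 1 already has {1, 2, 4, 5} → 3.

p = 2, y = 3, n = 1, k = 5, x = 2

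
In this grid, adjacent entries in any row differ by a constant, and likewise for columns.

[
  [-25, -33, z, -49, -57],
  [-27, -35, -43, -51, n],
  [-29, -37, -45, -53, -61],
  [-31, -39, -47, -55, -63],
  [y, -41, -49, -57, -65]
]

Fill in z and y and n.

z = -41, y = -33, n = -59

Along each row the entries change by -8 per step; down each column they change by -2.
Row 1: from -25 at column 1, stepping by -8 to column 3 gives -41.
Row 5: from -41 at column 2, stepping by -8 to column 1 gives -33.
Row 2: from -27 at column 1, stepping by -8 to column 5 gives -59.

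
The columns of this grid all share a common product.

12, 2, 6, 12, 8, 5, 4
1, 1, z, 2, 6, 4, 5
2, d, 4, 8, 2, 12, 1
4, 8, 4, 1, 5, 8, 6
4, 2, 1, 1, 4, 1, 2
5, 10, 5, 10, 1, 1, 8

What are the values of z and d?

Columns 1 and 4 each multiply to 1920, so every column has product 1920.
Column 3: 6×4×4×1×5 = 480, so the missing entry is 1920 ÷ 480 = 4.
Column 2: 2×1×8×2×10 = 320, so the missing entry is 1920 ÷ 320 = 6.

z = 4, d = 6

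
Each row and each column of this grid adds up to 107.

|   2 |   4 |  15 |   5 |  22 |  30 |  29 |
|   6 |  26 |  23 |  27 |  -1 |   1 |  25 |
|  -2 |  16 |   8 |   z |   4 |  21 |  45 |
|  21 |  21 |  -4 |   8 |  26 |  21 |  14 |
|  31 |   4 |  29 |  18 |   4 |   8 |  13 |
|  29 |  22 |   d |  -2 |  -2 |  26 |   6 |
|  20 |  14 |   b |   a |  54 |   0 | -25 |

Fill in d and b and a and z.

Row 3: -2 + 16 + 8 + 4 + 21 + 45 = 92, so its missing entry is 107 − 92 = 15.
Column 4: 5 + 27 + 15 + 8 + 18 − 2 = 71, so its missing entry is 107 − 71 = 36.
Row 7: 20 + 14 + 36 + 54 + 0 − 25 = 99, so its missing entry is 107 − 99 = 8.
Row 6: 29 + 22 − 2 − 2 + 26 + 6 = 79, so its missing entry is 107 − 79 = 28.

d = 28, b = 8, a = 36, z = 15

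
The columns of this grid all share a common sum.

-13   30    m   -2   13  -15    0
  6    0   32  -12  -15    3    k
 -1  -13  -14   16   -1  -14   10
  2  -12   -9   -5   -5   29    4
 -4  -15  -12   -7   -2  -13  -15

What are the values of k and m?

k = -9, m = -7

Columns 4 and 6 both add up to -10, so every column sums to -10.
Column 7: 0 + 10 + 4 − 15 = -1, so the missing entry is -10 − (-1) = -9.
Column 3: 32 − 14 − 9 − 12 = -3, so the missing entry is -10 − (-3) = -7.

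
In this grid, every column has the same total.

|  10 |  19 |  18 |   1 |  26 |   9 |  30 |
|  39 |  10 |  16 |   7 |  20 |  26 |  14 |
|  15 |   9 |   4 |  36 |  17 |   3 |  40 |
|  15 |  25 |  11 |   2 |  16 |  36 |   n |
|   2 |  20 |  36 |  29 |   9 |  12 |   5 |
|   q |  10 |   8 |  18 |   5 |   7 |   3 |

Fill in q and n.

Columns 3 and 4 both add up to 93, so every column sums to 93.
Column 1: 10 + 39 + 15 + 15 + 2 = 81, so the missing entry is 93 − 81 = 12.
Column 7: 30 + 14 + 40 + 5 + 3 = 92, so the missing entry is 93 − 92 = 1.

q = 12, n = 1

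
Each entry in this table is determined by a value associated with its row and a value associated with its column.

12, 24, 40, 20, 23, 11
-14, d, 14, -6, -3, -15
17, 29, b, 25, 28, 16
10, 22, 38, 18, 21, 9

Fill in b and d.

b = 45, d = -2

The difference between any two rows is the same in every column — this is an addition table with the headers hidden.
Row 3 minus row 1 is 25 − 20 = 5, so its entry in column 3 is 40 + 5 = 45.
Row 2 minus row 1 is -6 − 20 = -26, so its entry in column 2 is 24 + (-26) = -2.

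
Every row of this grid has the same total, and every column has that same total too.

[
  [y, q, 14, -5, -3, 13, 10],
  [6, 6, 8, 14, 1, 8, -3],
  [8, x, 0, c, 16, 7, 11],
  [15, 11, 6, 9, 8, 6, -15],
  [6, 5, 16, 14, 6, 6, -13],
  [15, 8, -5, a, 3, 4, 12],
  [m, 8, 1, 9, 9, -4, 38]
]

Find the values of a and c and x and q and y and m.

Rows 2 and 4 both sum to 40, so that's the common total.
Row 7: 8 + 1 + 9 + 9 − 4 + 38 = 61, so its missing entry is 40 − 61 = -21.
Column 1: 6 + 8 + 15 + 6 + 15 − 21 = 29, so its missing entry is 40 − 29 = 11.
Row 1: 11 + 14 − 5 − 3 + 13 + 10 = 40, so its missing entry is 40 − 40 = 0.
Column 2: 0 + 6 + 11 + 5 + 8 + 8 = 38, so its missing entry is 40 − 38 = 2.
Row 3: 8 + 2 + 0 + 16 + 7 + 11 = 44, so its missing entry is 40 − 44 = -4.
Row 6: 15 + 8 − 5 + 3 + 4 + 12 = 37, so its missing entry is 40 − 37 = 3.

a = 3, c = -4, x = 2, q = 0, y = 11, m = -21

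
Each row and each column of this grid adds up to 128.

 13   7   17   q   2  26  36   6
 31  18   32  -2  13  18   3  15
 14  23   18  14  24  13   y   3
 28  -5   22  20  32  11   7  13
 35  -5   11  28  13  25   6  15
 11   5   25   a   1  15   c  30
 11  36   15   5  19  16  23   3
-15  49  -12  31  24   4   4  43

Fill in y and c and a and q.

The known cells in row 1 total 107, leaving 128 − 107 = 21 for the blank.
The known cells in column 4 total 117, leaving 128 − 117 = 11 for the blank.
The known cells in row 3 total 109, leaving 128 − 109 = 19 for the blank.
The known cells in row 6 total 98, leaving 128 − 98 = 30 for the blank.

y = 19, c = 30, a = 11, q = 21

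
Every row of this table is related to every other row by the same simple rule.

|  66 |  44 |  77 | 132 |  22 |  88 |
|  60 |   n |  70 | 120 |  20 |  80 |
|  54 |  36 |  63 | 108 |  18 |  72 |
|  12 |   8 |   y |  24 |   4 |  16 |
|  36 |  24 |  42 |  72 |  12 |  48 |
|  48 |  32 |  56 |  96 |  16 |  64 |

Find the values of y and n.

Each row is a constant multiple of every other row — this is a multiplication table with the headers hidden.
Row 4 is 24/132 = 2/11 times row 1, so its entry in column 3 is 77 × 2/11 = 14.
Row 2 is 120/132 = 10/11 times row 1, so its entry in column 2 is 44 × 10/11 = 40.

y = 14, n = 40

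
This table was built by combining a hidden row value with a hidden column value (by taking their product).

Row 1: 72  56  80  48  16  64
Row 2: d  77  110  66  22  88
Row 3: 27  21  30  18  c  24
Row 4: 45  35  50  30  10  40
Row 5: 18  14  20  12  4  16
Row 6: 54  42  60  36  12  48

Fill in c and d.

Each row is a constant multiple of every other row — this is a multiplication table with the headers hidden.
Row 3 is 18/48 = 3/8 times row 1, so its entry in column 5 is 16 × 3/8 = 6.
Row 2 is 66/48 = 11/8 times row 1, so its entry in column 1 is 72 × 11/8 = 99.

c = 6, d = 99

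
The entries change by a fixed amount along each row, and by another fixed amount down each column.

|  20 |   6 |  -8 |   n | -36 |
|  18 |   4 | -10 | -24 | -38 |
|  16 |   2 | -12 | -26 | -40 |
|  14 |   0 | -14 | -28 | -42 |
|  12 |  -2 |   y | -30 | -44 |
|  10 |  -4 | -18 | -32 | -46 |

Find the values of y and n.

Along each row the entries change by -14 per step; down each column they change by -2.
Row 5: from 12 at column 1, stepping by -14 to column 3 gives -16.
Row 1: from 20 at column 1, stepping by -14 to column 4 gives -22.

y = -16, n = -22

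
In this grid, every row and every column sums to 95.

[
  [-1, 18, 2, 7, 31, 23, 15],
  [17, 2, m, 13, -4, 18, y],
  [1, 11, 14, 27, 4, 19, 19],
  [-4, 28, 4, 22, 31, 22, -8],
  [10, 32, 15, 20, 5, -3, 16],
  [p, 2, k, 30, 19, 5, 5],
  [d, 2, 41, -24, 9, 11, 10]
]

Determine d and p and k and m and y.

d = 46, p = 26, k = 8, m = 11, y = 38

The known cells in row 7 total 49, leaving 95 − 49 = 46 for the blank.
The known cells in column 1 total 69, leaving 95 − 69 = 26 for the blank.
The known cells in column 7 total 57, leaving 95 − 57 = 38 for the blank.
The known cells in row 2 total 84, leaving 95 − 84 = 11 for the blank.
The known cells in row 6 total 87, leaving 95 − 87 = 8 for the blank.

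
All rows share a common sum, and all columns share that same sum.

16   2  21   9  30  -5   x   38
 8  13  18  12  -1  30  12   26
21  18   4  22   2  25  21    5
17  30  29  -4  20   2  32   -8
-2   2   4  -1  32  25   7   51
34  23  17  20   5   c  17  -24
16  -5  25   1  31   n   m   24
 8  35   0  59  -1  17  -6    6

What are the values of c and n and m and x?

c = 26, n = -2, m = 28, x = 7

Rows 2 and 3 both sum to 118, so that's the common total.
Row 6: 34 + 23 + 17 + 20 + 5 + 17 − 24 = 92, so its missing entry is 118 − 92 = 26.
Column 6: -5 + 30 + 25 + 2 + 25 + 26 + 17 = 120, so its missing entry is 118 − 120 = -2.
Row 7: 16 − 5 + 25 + 1 + 31 − 2 + 24 = 90, so its missing entry is 118 − 90 = 28.
Row 1: 16 + 2 + 21 + 9 + 30 − 5 + 38 = 111, so its missing entry is 118 − 111 = 7.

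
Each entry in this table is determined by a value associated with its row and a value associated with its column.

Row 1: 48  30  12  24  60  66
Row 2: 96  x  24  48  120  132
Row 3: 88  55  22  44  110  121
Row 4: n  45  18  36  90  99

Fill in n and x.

n = 72, x = 60

Each row is a constant multiple of every other row — this is a multiplication table with the headers hidden.
Row 4 is 36/24 = 3/2 times row 1, so its entry in column 1 is 48 × 3/2 = 72.
Row 2 is 48/24 = 2/1 times row 1, so its entry in column 2 is 30 × 2/1 = 60.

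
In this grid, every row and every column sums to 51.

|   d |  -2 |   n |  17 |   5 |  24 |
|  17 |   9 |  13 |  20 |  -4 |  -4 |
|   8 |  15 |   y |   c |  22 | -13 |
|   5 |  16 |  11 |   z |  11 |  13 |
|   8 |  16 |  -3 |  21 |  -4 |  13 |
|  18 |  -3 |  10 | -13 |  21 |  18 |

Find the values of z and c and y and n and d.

Column 1: 17 + 8 + 5 + 8 + 18 = 56, so its missing entry is 51 − 56 = -5.
Row 1: -5 − 2 + 17 + 5 + 24 = 39, so its missing entry is 51 − 39 = 12.
Row 4: 5 + 16 + 11 + 11 + 13 = 56, so its missing entry is 51 − 56 = -5.
Column 4: 17 + 20 − 5 + 21 − 13 = 40, so its missing entry is 51 − 40 = 11.
Row 3: 8 + 15 + 11 + 22 − 13 = 43, so its missing entry is 51 − 43 = 8.

z = -5, c = 11, y = 8, n = 12, d = -5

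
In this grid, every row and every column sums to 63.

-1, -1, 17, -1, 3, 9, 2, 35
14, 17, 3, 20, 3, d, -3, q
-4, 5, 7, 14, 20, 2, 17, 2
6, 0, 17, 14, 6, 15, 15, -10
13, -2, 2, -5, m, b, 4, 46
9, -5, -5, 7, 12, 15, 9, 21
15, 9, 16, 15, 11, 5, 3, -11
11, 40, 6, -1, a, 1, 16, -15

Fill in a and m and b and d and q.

The known cells in row 8 total 58, leaving 63 − 58 = 5 for the blank.
The known cells in column 5 total 60, leaving 63 − 60 = 3 for the blank.
The known cells in row 5 total 61, leaving 63 − 61 = 2 for the blank.
The known cells in column 6 total 49, leaving 63 − 49 = 14 for the blank.
The known cells in row 2 total 68, leaving 63 − 68 = -5 for the blank.

a = 5, m = 3, b = 2, d = 14, q = -5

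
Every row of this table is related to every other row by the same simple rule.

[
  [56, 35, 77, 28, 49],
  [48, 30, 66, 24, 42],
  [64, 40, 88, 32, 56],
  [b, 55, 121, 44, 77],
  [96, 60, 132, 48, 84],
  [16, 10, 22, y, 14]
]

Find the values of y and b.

y = 8, b = 88

Each row is a constant multiple of every other row — this is a multiplication table with the headers hidden.
Row 6 is 22/77 = 2/7 times row 1, so its entry in column 4 is 28 × 2/7 = 8.
Row 4 is 121/77 = 11/7 times row 1, so its entry in column 1 is 56 × 11/7 = 88.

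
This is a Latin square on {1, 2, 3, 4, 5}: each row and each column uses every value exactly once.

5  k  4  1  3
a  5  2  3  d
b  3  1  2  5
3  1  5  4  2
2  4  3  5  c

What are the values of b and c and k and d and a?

Cell (5,5): row 5 already has {2, 3, 4, 5} → 1.
Cell (1,2): row 1 already has {1, 3, 4, 5} → 2.
Cell (3,1): row 3 already has {1, 2, 3, 5} → 4.
At (row 2, col 5): column 5 already has {1, 2, 3, 5}, so the value is 4.
Cell (2,1): row 2 already has {2, 3, 4, 5} → 1.

b = 4, c = 1, k = 2, d = 4, a = 1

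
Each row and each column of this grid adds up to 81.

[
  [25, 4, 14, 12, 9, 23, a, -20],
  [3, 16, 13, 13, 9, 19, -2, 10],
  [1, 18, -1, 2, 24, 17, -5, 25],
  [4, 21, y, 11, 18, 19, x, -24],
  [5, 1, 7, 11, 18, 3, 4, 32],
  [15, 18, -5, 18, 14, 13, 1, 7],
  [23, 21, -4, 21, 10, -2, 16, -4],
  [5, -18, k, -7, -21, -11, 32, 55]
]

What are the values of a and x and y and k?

The known cells in row 8 total 35, leaving 81 − 35 = 46 for the blank.
The known cells in column 3 total 70, leaving 81 − 70 = 11 for the blank.
The known cells in row 4 total 60, leaving 81 − 60 = 21 for the blank.
The known cells in row 1 total 67, leaving 81 − 67 = 14 for the blank.

a = 14, x = 21, y = 11, k = 46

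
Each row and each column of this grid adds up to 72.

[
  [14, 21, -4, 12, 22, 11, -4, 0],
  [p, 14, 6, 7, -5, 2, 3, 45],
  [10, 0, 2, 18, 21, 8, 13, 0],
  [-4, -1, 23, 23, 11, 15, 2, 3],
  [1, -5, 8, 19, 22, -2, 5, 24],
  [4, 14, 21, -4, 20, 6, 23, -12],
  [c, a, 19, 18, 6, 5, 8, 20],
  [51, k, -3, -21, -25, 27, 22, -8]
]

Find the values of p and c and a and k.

Row 2: 14 + 6 + 7 − 5 + 2 + 3 + 45 = 72, so its missing entry is 72 − 72 = 0.
Row 8: 51 − 3 − 21 − 25 + 27 + 22 − 8 = 43, so its missing entry is 72 − 43 = 29.
Column 2: 21 + 14 + 0 − 1 − 5 + 14 + 29 = 72, so its missing entry is 72 − 72 = 0.
Row 7: 0 + 19 + 18 + 6 + 5 + 8 + 20 = 76, so its missing entry is 72 − 76 = -4.

p = 0, c = -4, a = 0, k = 29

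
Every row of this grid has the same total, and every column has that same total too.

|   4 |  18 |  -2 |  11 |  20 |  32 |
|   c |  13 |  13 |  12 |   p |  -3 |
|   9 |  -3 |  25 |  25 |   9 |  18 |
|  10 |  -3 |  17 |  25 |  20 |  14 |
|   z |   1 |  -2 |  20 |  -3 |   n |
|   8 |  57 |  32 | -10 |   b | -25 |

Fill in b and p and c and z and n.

b = 21, p = 16, c = 32, z = 20, n = 47

Rows 1 and 3 both sum to 83, so that's the common total.
The known cells in row 6 total 62, leaving 83 − 62 = 21 for the blank.
The known cells in column 5 total 67, leaving 83 − 67 = 16 for the blank.
The known cells in column 6 total 36, leaving 83 − 36 = 47 for the blank.
The known cells in row 5 total 63, leaving 83 − 63 = 20 for the blank.
The known cells in row 2 total 51, leaving 83 − 51 = 32 for the blank.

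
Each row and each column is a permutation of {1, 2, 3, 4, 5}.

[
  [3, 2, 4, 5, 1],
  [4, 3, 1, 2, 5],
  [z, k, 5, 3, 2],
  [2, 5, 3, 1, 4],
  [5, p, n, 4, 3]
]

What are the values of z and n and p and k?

z = 1, n = 2, p = 1, k = 4

For row 3, column 1: column 1 already has {2, 3, 4, 5}; that leaves 1.
At (row 3, col 2): row 3 already has {1, 2, 3, 5}, so the value is 4.
At (row 5, col 3): column 3 already has {1, 3, 4, 5}, so the value is 2.
Cell (5,2): row 5 already has {2, 3, 4, 5} → 1.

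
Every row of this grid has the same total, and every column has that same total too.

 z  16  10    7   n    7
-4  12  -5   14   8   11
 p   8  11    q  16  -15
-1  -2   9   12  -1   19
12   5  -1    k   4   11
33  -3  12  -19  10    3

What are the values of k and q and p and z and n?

k = 5, q = 17, p = -1, z = -3, n = -1

Rows 2 and 4 both sum to 36, so that's the common total.
Column 5 has 8 + 16 − 1 + 4 + 10 = 37; the blank must be 36 − 37 = -1.
Row 1 has 16 + 10 + 7 − 1 + 7 = 39; the blank must be 36 − 39 = -3.
Row 5 has 12 + 5 − 1 + 4 + 11 = 31; the blank must be 36 − 31 = 5.
Column 1 has -3 − 4 − 1 + 12 + 33 = 37; the blank must be 36 − 37 = -1.
Row 3 has -1 + 8 + 11 + 16 − 15 = 19; the blank must be 36 − 19 = 17.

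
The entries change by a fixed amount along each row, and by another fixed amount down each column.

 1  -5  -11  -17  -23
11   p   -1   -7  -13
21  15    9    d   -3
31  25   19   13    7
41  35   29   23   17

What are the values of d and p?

d = 3, p = 5

Along each row the entries change by -6 per step; down each column they change by 10.
Row 3: from 21 at column 1, stepping by -6 to column 4 gives 3.
Row 2: from 11 at column 1, stepping by -6 to column 2 gives 5.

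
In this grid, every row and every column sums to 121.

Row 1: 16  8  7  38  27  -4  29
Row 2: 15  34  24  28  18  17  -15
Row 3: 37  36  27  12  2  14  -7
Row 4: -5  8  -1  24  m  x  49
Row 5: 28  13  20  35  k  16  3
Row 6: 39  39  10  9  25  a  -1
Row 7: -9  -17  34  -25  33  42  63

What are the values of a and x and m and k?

The known cells in row 5 total 115, leaving 121 − 115 = 6 for the blank.
The known cells in row 6 total 121, leaving 121 − 121 = 0 for the blank.
The known cells in column 5 total 111, leaving 121 − 111 = 10 for the blank.
The known cells in row 4 total 85, leaving 121 − 85 = 36 for the blank.

a = 0, x = 36, m = 10, k = 6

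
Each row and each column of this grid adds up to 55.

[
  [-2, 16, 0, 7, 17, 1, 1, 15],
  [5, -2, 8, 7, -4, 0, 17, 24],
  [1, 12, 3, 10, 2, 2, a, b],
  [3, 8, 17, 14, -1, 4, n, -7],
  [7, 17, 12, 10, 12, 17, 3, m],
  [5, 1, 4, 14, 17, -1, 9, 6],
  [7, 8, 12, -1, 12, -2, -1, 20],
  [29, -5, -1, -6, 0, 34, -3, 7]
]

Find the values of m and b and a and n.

Row 5: 7 + 17 + 12 + 10 + 12 + 17 + 3 = 78, so its missing entry is 55 − 78 = -23.
Column 8: 15 + 24 − 7 − 23 + 6 + 20 + 7 = 42, so its missing entry is 55 − 42 = 13.
Row 3: 1 + 12 + 3 + 10 + 2 + 2 + 13 = 43, so its missing entry is 55 − 43 = 12.
Row 4: 3 + 8 + 17 + 14 − 1 + 4 − 7 = 38, so its missing entry is 55 − 38 = 17.

m = -23, b = 13, a = 12, n = 17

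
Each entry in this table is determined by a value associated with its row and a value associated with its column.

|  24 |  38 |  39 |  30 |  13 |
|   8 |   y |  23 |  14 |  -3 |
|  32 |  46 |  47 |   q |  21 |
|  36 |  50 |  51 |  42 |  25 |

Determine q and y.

q = 38, y = 22

The difference between any two rows is the same in every column — this is an addition table with the headers hidden.
Row 3 minus row 1 is 21 − 13 = 8, so its entry in column 4 is 30 + 8 = 38.
Row 2 minus row 1 is -3 − 13 = -16, so its entry in column 2 is 38 + (-16) = 22.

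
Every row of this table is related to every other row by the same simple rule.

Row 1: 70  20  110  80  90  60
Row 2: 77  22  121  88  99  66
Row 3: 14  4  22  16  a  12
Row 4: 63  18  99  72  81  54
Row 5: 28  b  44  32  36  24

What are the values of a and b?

a = 18, b = 8

Each row is a constant multiple of every other row — this is a multiplication table with the headers hidden.
Row 3 is 16/80 = 1/5 times row 1, so its entry in column 5 is 90 × 1/5 = 18.
Row 5 is 32/80 = 2/5 times row 1, so its entry in column 2 is 20 × 2/5 = 8.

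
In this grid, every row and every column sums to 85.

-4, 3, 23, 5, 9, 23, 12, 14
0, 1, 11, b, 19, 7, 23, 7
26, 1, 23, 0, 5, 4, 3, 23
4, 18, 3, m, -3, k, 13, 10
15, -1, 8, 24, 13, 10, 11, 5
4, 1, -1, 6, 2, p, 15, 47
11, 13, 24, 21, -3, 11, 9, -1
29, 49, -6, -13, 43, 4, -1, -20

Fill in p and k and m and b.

p = 11, k = 15, m = 25, b = 17

The known cells in row 6 total 74, leaving 85 − 74 = 11 for the blank.
The known cells in row 2 total 68, leaving 85 − 68 = 17 for the blank.
The known cells in column 4 total 60, leaving 85 − 60 = 25 for the blank.
The known cells in row 4 total 70, leaving 85 − 70 = 15 for the blank.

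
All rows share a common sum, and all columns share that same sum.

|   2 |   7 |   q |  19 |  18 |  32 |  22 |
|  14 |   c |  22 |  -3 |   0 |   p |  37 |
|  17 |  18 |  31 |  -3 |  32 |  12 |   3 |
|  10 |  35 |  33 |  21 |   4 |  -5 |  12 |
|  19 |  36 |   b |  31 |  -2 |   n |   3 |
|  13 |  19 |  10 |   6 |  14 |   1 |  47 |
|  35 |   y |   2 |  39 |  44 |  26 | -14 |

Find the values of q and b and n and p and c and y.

Rows 3 and 4 both sum to 110, so that's the common total.
The known cells in row 7 total 132, leaving 110 − 132 = -22 for the blank.
The known cells in column 2 total 93, leaving 110 − 93 = 17 for the blank.
The known cells in row 2 total 87, leaving 110 − 87 = 23 for the blank.
The known cells in column 6 total 89, leaving 110 − 89 = 21 for the blank.
The known cells in row 5 total 108, leaving 110 − 108 = 2 for the blank.
The known cells in row 1 total 100, leaving 110 − 100 = 10 for the blank.

q = 10, b = 2, n = 21, p = 23, c = 17, y = -22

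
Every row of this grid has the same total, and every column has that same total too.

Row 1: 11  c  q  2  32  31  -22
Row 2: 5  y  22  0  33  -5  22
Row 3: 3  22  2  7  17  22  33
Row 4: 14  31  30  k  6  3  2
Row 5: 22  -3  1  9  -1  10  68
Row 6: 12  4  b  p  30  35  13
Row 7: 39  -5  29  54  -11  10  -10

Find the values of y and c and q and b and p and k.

Rows 3 and 5 both sum to 106, so that's the common total.
The known cells in row 2 total 77, leaving 106 − 77 = 29 for the blank.
The known cells in column 2 total 78, leaving 106 − 78 = 28 for the blank.
The known cells in row 1 total 82, leaving 106 − 82 = 24 for the blank.
The known cells in row 4 total 86, leaving 106 − 86 = 20 for the blank.
The known cells in column 4 total 92, leaving 106 − 92 = 14 for the blank.
The known cells in row 6 total 108, leaving 106 − 108 = -2 for the blank.

y = 29, c = 28, q = 24, b = -2, p = 14, k = 20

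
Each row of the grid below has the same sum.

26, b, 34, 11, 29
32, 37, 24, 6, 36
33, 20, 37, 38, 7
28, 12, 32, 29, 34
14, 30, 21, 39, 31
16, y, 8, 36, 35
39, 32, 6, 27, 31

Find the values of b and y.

b = 35, y = 40

Row 2 sums to 135 and so does row 5; that's the common total.
In row 1 the known cells total 100, leaving 135 − 100 = 35.
In row 6 the known cells total 95, leaving 135 − 95 = 40.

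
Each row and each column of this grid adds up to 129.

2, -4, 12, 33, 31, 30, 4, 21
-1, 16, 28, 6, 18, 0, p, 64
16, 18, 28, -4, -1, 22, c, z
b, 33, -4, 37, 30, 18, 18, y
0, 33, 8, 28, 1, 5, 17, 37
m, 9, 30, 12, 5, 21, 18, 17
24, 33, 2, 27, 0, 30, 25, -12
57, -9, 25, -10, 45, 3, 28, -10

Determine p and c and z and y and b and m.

p = -2, c = 21, z = 29, y = -17, b = 14, m = 17

The known cells in row 6 total 112, leaving 129 − 112 = 17 for the blank.
The known cells in column 1 total 115, leaving 129 − 115 = 14 for the blank.
The known cells in row 4 total 146, leaving 129 − 146 = -17 for the blank.
The known cells in column 8 total 100, leaving 129 − 100 = 29 for the blank.
The known cells in row 3 total 108, leaving 129 − 108 = 21 for the blank.
The known cells in row 2 total 131, leaving 129 − 131 = -2 for the blank.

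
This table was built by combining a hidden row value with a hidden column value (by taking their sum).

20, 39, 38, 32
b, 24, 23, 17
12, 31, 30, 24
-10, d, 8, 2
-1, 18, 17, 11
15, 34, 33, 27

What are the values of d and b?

d = 9, b = 5

The difference between any two rows is the same in every column — this is an addition table with the headers hidden.
Row 4 minus row 1 is 8 − 38 = -30, so its entry in column 2 is 39 + (-30) = 9.
Row 2 minus row 1 is 23 − 38 = -15, so its entry in column 1 is 20 + (-15) = 5.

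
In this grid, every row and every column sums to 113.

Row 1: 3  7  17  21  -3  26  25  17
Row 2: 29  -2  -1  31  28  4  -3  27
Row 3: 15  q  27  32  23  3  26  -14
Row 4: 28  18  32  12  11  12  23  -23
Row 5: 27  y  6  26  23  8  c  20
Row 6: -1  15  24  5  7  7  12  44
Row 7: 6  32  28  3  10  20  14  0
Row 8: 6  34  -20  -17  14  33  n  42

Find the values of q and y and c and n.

The known cells in row 3 total 112, leaving 113 − 112 = 1 for the blank.
The known cells in column 2 total 105, leaving 113 − 105 = 8 for the blank.
The known cells in row 5 total 118, leaving 113 − 118 = -5 for the blank.
The known cells in row 8 total 92, leaving 113 − 92 = 21 for the blank.

q = 1, y = 8, c = -5, n = 21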